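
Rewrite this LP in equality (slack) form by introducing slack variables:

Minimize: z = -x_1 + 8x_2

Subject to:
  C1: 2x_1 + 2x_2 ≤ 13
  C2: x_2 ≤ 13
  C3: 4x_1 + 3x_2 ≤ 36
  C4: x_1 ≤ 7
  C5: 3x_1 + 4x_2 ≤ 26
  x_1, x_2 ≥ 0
min z = -x_1 + 8x_2

s.t.
  2x_1 + 2x_2 + s1 = 13
  x_2 + s2 = 13
  4x_1 + 3x_2 + s3 = 36
  x_1 + s4 = 7
  3x_1 + 4x_2 + s5 = 26
  x_1, x_2, s1, s2, s3, s4, s5 ≥ 0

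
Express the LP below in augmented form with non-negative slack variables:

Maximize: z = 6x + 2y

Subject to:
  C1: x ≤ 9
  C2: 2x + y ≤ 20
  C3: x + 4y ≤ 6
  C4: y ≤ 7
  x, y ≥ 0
max z = 6x + 2y

s.t.
  x + s1 = 9
  2x + y + s2 = 20
  x + 4y + s3 = 6
  y + s4 = 7
  x, y, s1, s2, s3, s4 ≥ 0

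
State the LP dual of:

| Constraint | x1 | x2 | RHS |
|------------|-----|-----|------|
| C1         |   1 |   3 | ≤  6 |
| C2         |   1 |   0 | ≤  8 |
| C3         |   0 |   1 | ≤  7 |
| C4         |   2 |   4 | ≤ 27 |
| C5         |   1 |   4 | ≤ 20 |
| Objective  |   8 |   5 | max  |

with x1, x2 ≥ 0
Minimize: z = 6y1 + 8y2 + 7y3 + 27y4 + 20y5

Subject to:
  C1: -y1 - y2 - 2y4 - y5 ≤ -8
  C2: -3y1 - y3 - 4y4 - 4y5 ≤ -5
  y1, y2, y3, y4, y5 ≥ 0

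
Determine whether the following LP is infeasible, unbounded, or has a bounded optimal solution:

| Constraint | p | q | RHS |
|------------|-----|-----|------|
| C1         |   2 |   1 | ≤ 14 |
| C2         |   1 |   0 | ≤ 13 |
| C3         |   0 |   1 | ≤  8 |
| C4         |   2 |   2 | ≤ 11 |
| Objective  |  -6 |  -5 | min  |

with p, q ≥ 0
The point (5.5, 0) satisfies every constraint, so the LP is feasible; the constraints give p ≤ 13 and q ≤ 8, which with p, q ≥ 0 keep the feasible region inside a bounded box. A feasible, bounded LP attains a finite optimum at a vertex.

The LP has an optimal solution: (5.5, 0) with z = -33.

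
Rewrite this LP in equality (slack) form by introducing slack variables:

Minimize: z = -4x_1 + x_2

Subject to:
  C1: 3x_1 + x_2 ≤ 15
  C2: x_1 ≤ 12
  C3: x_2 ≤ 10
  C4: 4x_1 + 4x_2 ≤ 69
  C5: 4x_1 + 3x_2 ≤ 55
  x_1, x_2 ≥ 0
min z = -4x_1 + x_2

s.t.
  3x_1 + x_2 + s1 = 15
  x_1 + s2 = 12
  x_2 + s3 = 10
  4x_1 + 4x_2 + s4 = 69
  4x_1 + 3x_2 + s5 = 55
  x_1, x_2, s1, s2, s3, s4, s5 ≥ 0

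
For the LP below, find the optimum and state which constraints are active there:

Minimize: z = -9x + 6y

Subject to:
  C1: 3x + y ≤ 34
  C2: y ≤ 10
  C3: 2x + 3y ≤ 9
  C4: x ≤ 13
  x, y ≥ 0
Optimal: x = 4.5, y = 0
Slack at optimum:
  C1: slack = 20.5
  C2: slack = 10
  C3: slack = 0 (binding)
  C4: slack = 8.5
  x ≥ 0: x = 4.5
  y ≥ 0: y = 0 (binding)
Binding constraints: C3, y ≥ 0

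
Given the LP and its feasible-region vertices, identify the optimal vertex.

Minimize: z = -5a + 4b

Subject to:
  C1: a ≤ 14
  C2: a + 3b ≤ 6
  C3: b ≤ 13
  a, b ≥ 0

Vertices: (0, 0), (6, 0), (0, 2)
(6, 0) with z = -30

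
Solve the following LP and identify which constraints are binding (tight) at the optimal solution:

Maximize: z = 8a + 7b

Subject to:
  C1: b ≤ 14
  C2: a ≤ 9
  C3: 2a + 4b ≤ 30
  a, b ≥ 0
Optimal: a = 9, b = 3
Slack at optimum:
  C1: slack = 11
  C2: slack = 0 (binding)
  C3: slack = 0 (binding)
  a ≥ 0: a = 9
  b ≥ 0: b = 3
Binding constraints: C2, C3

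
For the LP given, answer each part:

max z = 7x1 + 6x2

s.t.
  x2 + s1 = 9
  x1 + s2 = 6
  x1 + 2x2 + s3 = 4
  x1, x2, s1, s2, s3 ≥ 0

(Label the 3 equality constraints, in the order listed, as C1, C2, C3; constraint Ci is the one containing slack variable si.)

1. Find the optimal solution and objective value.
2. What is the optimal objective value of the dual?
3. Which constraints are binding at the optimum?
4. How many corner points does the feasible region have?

1. x1 = 4, x2 = 0, z = 28
2. 28 (by strong duality, equal to the primal optimum)
3. C3, x2 ≥ 0
4. 3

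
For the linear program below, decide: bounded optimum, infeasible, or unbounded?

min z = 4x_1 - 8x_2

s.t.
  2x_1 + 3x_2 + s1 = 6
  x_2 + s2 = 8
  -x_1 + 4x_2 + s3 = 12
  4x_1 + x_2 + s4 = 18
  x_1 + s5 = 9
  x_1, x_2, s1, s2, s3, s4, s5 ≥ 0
The point (0, 2) satisfies every constraint, so the LP is feasible; the constraints give x_1 ≤ 9 and x_2 ≤ 8, which with x_1, x_2 ≥ 0 keep the feasible region inside a bounded box. A feasible, bounded LP attains a finite optimum at a vertex.

Feasible with finite optimum z* = -16 at (0, 2).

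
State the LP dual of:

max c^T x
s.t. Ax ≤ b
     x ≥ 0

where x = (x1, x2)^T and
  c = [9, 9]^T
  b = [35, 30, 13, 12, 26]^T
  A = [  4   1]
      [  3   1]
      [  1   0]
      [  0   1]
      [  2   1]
Minimize: z = 35y1 + 30y2 + 13y3 + 12y4 + 26y5

Subject to:
  C1: -4y1 - 3y2 - y3 - 2y5 ≤ -9
  C2: -y1 - y2 - y4 - y5 ≤ -9
  y1, y2, y3, y4, y5 ≥ 0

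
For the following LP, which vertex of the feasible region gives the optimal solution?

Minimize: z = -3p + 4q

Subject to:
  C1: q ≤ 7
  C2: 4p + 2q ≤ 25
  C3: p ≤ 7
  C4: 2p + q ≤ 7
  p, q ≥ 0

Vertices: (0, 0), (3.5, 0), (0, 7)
Evaluating z = -3p + 4q at each vertex:
  (0, 0): z = 0
  (3.5, 0): z = -10.5
  (0, 7): z = 28

The smallest value is z = -10.5, attained at (3.5, 0).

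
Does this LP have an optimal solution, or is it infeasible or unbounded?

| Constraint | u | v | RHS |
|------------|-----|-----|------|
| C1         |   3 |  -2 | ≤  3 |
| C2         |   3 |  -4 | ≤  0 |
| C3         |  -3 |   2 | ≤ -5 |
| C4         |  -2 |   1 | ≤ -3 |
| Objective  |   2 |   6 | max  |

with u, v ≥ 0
C1 requires 3u - 2v ≤ 3, while C3 (-3u + 2v ≤ -5) is equivalent to 3u - 2v ≥ 5. Together they would need 5 ≤ 3u - 2v ≤ 3, which is impossible since 5 > 3. No point satisfies all constraints.

The feasible region is empty; the LP is infeasible.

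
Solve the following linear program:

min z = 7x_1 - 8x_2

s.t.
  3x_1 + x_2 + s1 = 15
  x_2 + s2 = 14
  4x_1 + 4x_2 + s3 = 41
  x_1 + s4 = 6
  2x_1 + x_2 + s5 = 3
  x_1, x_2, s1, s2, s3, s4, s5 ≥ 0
x_1 = 0, x_2 = 3, z = -24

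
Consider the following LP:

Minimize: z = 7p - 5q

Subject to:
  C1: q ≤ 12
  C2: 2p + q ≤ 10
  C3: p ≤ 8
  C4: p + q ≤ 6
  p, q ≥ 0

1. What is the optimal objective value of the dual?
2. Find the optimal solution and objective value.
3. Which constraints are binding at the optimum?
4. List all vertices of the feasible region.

1. -30 (by strong duality, equal to the primal optimum)
2. p = 0, q = 6, z = -30
3. C4, p ≥ 0
4. (0, 0), (5, 0), (4, 2), (0, 6)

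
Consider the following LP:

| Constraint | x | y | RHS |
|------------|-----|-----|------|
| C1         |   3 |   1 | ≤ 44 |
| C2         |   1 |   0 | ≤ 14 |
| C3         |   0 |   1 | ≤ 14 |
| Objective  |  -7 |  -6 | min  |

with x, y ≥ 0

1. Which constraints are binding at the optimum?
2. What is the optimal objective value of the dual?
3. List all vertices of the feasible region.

1. C1, C3
2. -154 (by strong duality, equal to the primal optimum)
3. (0, 0), (14, 0), (14, 2), (10, 14), (0, 14)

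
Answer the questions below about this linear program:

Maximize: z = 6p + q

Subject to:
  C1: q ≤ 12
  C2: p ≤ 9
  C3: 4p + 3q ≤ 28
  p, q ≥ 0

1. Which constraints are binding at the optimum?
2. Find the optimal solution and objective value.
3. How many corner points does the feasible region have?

1. C3, q ≥ 0
2. p = 7, q = 0, z = 42
3. 3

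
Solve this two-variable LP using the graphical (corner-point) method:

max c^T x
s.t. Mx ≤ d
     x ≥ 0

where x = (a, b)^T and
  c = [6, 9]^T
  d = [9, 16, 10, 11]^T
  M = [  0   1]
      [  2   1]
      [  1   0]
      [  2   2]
Each vertex is the intersection of two constraint boundaries that also satisfies all remaining constraints:
  a = 0 and b = 0 → (0, 0)
  2a + 2b = 11 and b = 0 → (5.5, 0)
  2a + 2b = 11 and a = 0 → (0, 5.5)

Evaluating z = 6a + 9b at each vertex:
  (0, 0): z = 0
  (5.5, 0): z = 33
  (0, 5.5): z = 49.5

The maximum is at (0, 5.5) with z = 49.5.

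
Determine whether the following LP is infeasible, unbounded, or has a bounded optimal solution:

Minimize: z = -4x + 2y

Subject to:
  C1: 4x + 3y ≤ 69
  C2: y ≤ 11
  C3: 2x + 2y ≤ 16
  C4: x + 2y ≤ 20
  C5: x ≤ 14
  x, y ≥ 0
The point (8, 0) satisfies every constraint, so the LP is feasible; the constraints give x ≤ 14 and y ≤ 11, which with x, y ≥ 0 keep the feasible region inside a bounded box. A feasible, bounded LP attains a finite optimum at a vertex.

Bounded optimum: z* = -32 at (8, 0).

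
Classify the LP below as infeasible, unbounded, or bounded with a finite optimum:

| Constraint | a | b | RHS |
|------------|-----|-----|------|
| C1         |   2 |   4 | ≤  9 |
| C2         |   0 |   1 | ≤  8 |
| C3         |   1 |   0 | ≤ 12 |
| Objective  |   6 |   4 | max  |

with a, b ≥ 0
The point (4.5, 0) satisfies every constraint, so the LP is feasible; the constraints give a ≤ 12 and b ≤ 8, which with a, b ≥ 0 keep the feasible region inside a bounded box. A feasible, bounded LP attains a finite optimum at a vertex.

Feasible with finite optimum z* = 27 at (4.5, 0).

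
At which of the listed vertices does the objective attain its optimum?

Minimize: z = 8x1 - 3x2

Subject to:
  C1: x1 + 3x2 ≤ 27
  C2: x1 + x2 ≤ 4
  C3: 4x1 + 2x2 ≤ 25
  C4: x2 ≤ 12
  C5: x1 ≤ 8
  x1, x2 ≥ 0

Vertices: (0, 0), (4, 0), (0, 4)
(0, 4) with z = -12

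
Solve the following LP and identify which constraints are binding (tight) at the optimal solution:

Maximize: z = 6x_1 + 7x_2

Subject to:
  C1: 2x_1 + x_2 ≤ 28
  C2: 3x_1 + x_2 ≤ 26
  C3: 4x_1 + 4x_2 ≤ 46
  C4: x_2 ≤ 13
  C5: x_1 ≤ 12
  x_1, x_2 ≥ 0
Optimal: x_1 = 0, x_2 = 11.5
Binding: C3, x_1 ≥ 0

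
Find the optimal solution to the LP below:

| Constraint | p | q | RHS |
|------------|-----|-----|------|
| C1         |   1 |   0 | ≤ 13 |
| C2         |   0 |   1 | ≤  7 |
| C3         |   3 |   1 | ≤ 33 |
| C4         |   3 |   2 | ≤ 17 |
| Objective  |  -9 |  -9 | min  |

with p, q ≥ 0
p = 1, q = 7, z = -72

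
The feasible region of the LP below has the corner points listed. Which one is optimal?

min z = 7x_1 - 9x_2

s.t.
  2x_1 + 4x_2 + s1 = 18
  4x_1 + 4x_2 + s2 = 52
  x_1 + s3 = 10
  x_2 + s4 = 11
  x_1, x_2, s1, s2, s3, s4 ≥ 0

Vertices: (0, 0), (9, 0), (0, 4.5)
(0, 4.5) with z = -40.5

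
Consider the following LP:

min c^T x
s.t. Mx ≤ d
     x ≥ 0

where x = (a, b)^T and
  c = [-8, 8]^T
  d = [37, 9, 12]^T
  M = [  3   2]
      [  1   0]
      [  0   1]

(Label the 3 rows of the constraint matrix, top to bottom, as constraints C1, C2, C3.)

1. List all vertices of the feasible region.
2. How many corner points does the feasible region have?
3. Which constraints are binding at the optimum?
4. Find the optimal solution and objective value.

1. (0, 0), (9, 0), (9, 5), (4.333, 12), (0, 12)
2. 5
3. C2, b ≥ 0
4. a = 9, b = 0, z = -72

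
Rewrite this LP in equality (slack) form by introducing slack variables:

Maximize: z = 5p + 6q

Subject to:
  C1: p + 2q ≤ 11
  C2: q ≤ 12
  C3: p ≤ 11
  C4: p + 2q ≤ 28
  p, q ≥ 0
max z = 5p + 6q

s.t.
  p + 2q + s1 = 11
  q + s2 = 12
  p + s3 = 11
  p + 2q + s4 = 28
  p, q, s1, s2, s3, s4 ≥ 0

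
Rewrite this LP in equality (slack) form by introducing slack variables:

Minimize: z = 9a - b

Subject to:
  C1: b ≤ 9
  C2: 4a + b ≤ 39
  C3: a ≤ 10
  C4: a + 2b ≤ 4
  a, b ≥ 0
min z = 9a - b

s.t.
  b + s1 = 9
  4a + b + s2 = 39
  a + s3 = 10
  a + 2b + s4 = 4
  a, b, s1, s2, s3, s4 ≥ 0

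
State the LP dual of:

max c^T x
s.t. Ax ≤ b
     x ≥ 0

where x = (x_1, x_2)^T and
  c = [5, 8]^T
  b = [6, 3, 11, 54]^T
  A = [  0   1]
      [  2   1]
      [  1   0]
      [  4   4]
Minimize: z = 6y1 + 3y2 + 11y3 + 54y4

Subject to:
  C1: -2y2 - y3 - 4y4 ≤ -5
  C2: -y1 - y2 - 4y4 ≤ -8
  y1, y2, y3, y4 ≥ 0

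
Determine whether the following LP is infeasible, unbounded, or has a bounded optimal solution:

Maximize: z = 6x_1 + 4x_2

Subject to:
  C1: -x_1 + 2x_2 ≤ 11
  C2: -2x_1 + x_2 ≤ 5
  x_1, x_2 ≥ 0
Feasible point: (0, 0) satisfies every constraint, so the LP is feasible.
Direction d = (1, 0): for each constraint row a, a·d ≤ 0 —
  (-1)(1) + (2)(0) = -1 ≤ 0
  (-2)(1) + (1)(0) = -2 ≤ 0
and d ≥ 0, so (0, 0) + t·d stays feasible for every t ≥ 0. Along this ray z = 6x_1 + 4x_2 changes by 6 per unit t, so z → +∞.

Unbounded — the objective can increase without bound over the feasible region.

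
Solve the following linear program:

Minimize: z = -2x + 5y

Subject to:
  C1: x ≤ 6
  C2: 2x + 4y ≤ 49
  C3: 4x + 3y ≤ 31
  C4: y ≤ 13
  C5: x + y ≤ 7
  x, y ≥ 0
Each vertex is the intersection of two constraint boundaries that also satisfies all remaining constraints:
  x = 0 and y = 0 → (0, 0)
  x = 6 and y = 0 → (6, 0)
  x = 6 and x + y = 7 → (6, 1)
  x + y = 7 and x = 0 → (0, 7)

Evaluating z = -2x + 5y at each vertex:
  (0, 0): z = 0
  (6, 0): z = -12
  (6, 1): z = -7
  (0, 7): z = 35

The minimum is at (6, 0) with z = -12.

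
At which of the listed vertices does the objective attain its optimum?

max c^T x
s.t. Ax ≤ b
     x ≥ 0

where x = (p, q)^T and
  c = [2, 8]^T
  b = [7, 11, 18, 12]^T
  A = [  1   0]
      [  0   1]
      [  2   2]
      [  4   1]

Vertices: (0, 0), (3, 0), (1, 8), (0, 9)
Evaluating z = 2p + 8q at each vertex:
  (0, 0): z = 0
  (3, 0): z = 6
  (1, 8): z = 66
  (0, 9): z = 72

The largest value is z = 72, attained at (0, 9).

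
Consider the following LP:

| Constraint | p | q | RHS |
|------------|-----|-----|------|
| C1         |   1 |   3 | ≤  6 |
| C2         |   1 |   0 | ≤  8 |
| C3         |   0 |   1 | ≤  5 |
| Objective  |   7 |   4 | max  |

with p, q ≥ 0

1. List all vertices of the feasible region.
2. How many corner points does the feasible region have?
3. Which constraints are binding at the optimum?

1. (0, 0), (6, 0), (0, 2)
2. 3
3. C1, q ≥ 0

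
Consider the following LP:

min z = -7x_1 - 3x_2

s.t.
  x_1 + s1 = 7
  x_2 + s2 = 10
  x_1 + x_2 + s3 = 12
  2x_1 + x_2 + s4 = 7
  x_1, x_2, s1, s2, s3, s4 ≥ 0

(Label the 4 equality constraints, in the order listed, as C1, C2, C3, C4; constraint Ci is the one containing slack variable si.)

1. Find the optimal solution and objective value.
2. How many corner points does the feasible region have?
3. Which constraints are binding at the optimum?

1. x_1 = 3.5, x_2 = 0, z = -24.5
2. 3
3. C4, x_2 ≥ 0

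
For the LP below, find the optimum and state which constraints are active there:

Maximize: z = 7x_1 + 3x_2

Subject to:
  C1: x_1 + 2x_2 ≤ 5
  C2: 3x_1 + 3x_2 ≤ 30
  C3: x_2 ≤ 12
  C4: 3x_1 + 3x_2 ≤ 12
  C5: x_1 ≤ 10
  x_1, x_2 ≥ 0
Optimal: x_1 = 4, x_2 = 0
Slack at optimum:
  C1: slack = 1
  C2: slack = 18
  C3: slack = 12
  C4: slack = 0 (binding)
  C5: slack = 6
  x_1 ≥ 0: x_1 = 4
  x_2 ≥ 0: x_2 = 0 (binding)
Binding constraints: C4, x_2 ≥ 0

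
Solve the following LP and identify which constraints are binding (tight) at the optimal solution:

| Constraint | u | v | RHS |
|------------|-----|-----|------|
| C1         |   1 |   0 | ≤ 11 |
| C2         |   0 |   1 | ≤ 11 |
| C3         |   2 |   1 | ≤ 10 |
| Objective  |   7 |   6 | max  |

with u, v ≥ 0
Optimal: u = 0, v = 10
Slack at optimum:
  C1: slack = 11
  C2: slack = 1
  C3: slack = 0 (binding)
  u ≥ 0: u = 0 (binding)
  v ≥ 0: v = 10
Binding constraints: C3, u ≥ 0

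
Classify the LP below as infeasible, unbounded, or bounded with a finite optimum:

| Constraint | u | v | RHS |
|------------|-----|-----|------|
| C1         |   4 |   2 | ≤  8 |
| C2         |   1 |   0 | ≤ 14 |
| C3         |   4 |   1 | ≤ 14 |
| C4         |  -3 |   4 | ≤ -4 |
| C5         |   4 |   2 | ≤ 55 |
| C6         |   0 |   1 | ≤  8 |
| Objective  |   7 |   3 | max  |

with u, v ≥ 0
The point (2, 0) satisfies every constraint, so the LP is feasible; the constraints give u ≤ 14 and v ≤ 8, which with u, v ≥ 0 keep the feasible region inside a bounded box. A feasible, bounded LP attains a finite optimum at a vertex.

Feasible with finite optimum z* = 14 at (2, 0).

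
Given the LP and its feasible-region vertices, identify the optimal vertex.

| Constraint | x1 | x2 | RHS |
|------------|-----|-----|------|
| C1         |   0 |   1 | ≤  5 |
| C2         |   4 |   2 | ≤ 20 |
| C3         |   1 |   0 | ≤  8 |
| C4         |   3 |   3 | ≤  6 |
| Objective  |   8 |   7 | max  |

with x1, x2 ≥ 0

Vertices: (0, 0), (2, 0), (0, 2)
(2, 0) with z = 16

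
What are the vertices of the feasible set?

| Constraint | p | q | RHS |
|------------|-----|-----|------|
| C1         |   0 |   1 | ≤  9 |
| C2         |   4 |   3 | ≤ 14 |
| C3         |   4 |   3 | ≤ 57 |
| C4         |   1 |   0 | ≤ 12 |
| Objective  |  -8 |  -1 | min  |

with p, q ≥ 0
Each vertex is the intersection of two constraint boundaries that also satisfies all remaining constraints:
  p = 0 and q = 0 → (0, 0)
  4p + 3q = 14 and q = 0 → (3.5, 0)
  4p + 3q = 14 and p = 0 → (0, 4.667)

Vertices: (0, 0), (3.5, 0), (0, 4.667)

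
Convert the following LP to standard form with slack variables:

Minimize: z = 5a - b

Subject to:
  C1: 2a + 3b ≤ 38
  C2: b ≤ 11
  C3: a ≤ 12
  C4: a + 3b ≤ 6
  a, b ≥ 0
min z = 5a - b

s.t.
  2a + 3b + s1 = 38
  b + s2 = 11
  a + s3 = 12
  a + 3b + s4 = 6
  a, b, s1, s2, s3, s4 ≥ 0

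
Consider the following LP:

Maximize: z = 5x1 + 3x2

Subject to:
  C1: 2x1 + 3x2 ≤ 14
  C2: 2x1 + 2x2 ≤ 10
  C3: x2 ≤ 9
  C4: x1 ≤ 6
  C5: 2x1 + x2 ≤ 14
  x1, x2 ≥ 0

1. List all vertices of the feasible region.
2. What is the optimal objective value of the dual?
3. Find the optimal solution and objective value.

1. (0, 0), (5, 0), (1, 4), (0, 4.667)
2. 25 (by strong duality, equal to the primal optimum)
3. x1 = 5, x2 = 0, z = 25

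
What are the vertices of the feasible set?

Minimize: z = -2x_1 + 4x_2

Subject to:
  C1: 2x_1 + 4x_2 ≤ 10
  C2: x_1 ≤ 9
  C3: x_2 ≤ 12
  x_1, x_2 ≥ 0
Each vertex is the intersection of two constraint boundaries that also satisfies all remaining constraints:
  x_1 = 0 and x_2 = 0 → (0, 0)
  2x_1 + 4x_2 = 10 and x_2 = 0 → (5, 0)
  2x_1 + 4x_2 = 10 and x_1 = 0 → (0, 2.5)

Vertices: (0, 0), (5, 0), (0, 2.5)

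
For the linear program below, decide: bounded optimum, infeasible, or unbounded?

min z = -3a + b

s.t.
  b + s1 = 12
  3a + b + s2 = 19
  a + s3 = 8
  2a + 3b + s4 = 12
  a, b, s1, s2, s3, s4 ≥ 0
The point (6, 0) satisfies every constraint, so the LP is feasible; the constraints give a ≤ 8 and b ≤ 12, which with a, b ≥ 0 keep the feasible region inside a bounded box. A feasible, bounded LP attains a finite optimum at a vertex.

Evaluating z = -3a + b at each vertex:
  (0, 0): z = 0
  (6, 0): z = -18
  (0, 4): z = 4

Bounded optimum: z* = -18 at (6, 0).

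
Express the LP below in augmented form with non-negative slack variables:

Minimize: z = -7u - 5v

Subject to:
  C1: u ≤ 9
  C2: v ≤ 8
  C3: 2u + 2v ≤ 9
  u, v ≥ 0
min z = -7u - 5v

s.t.
  u + s1 = 9
  v + s2 = 8
  2u + 2v + s3 = 9
  u, v, s1, s2, s3 ≥ 0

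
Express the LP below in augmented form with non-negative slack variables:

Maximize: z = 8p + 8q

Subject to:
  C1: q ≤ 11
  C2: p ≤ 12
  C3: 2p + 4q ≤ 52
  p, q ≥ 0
max z = 8p + 8q

s.t.
  q + s1 = 11
  p + s2 = 12
  2p + 4q + s3 = 52
  p, q, s1, s2, s3 ≥ 0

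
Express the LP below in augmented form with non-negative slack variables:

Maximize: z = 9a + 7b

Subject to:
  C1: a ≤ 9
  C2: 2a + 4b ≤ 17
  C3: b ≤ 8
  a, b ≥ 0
max z = 9a + 7b

s.t.
  a + s1 = 9
  2a + 4b + s2 = 17
  b + s3 = 8
  a, b, s1, s2, s3 ≥ 0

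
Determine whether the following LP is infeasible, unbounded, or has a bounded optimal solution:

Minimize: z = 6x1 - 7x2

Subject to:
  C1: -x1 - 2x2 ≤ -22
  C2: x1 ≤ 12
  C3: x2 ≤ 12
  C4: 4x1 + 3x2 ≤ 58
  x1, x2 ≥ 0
The point (0, 12) satisfies every constraint, so the LP is feasible; the constraints give x1 ≤ 12 and x2 ≤ 12, which with x1, x2 ≥ 0 keep the feasible region inside a bounded box. A feasible, bounded LP attains a finite optimum at a vertex.

Feasible with finite optimum z* = -84 at (0, 12).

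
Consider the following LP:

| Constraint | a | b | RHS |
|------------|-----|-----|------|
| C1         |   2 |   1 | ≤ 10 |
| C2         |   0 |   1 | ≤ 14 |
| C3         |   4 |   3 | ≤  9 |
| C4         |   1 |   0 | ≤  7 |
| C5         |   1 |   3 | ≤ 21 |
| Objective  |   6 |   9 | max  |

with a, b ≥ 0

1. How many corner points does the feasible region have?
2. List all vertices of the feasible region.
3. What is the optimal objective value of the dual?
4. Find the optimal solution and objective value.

1. 3
2. (0, 0), (2.25, 0), (0, 3)
3. 27 (by strong duality, equal to the primal optimum)
4. a = 0, b = 3, z = 27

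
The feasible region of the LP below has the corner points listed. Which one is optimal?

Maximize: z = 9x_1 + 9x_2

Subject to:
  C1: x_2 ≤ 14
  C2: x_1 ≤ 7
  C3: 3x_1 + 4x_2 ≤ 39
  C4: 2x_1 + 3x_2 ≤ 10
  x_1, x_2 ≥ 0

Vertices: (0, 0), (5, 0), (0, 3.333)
Evaluating z = 9x_1 + 9x_2 at each vertex:
  (0, 0): z = 0
  (5, 0): z = 45
  (0, 3.333): z = 30

The largest value is z = 45, attained at (5, 0).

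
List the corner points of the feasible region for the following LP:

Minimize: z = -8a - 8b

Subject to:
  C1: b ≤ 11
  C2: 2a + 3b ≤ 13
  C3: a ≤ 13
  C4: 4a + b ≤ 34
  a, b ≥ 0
Each vertex is the intersection of two constraint boundaries that also satisfies all remaining constraints:
  a = 0 and b = 0 → (0, 0)
  2a + 3b = 13 and b = 0 → (6.5, 0)
  2a + 3b = 13 and a = 0 → (0, 4.333)

Vertices: (0, 0), (6.5, 0), (0, 4.333)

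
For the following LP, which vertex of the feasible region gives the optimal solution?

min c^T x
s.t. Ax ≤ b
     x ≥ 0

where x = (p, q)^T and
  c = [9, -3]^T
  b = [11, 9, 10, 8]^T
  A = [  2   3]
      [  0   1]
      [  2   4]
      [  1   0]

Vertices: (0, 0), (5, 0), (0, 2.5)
(0, 2.5) with z = -7.5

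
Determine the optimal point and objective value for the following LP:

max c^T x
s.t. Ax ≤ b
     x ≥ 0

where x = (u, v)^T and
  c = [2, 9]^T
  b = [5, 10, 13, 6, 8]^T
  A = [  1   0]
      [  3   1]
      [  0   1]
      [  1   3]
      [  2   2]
Each vertex is the intersection of two constraint boundaries that also satisfies all remaining constraints:
  u = 0 and v = 0 → (0, 0)
  3u + v = 10 and v = 0 → (3.333, 0)
  3u + v = 10 and u + 3v = 6 → (3, 1)
  u + 3v = 6 and u = 0 → (0, 2)

Evaluating z = 2u + 9v at each vertex:
  (0, 0): z = 0
  (3.333, 0): z = 6.667
  (3, 1): z = 15
  (0, 2): z = 18

The maximum is at (0, 2) with z = 18.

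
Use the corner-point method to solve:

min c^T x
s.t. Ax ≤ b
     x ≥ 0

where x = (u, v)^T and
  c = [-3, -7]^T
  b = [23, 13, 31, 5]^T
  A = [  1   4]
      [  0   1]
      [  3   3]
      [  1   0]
u = 5, v = 4.5, z = -46.5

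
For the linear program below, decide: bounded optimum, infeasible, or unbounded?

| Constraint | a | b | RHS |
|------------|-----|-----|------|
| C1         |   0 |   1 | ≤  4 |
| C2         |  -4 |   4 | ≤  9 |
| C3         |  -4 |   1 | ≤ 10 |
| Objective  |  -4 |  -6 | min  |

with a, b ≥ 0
Feasible point: (0, 0) satisfies every constraint, so the LP is feasible.
Direction d = (1, 0): for each constraint row a, a·d ≤ 0 —
  (0)(1) + (1)(0) = 0 ≤ 0
  (-4)(1) + (4)(0) = -4 ≤ 0
  (-4)(1) + (1)(0) = -4 ≤ 0
and d ≥ 0, so (0, 0) + t·d stays feasible for every t ≥ 0. Along this ray z = -4a - 6b changes by -4 per unit t, so z → −∞.

Unbounded: there is a feasible ray along which z → −∞.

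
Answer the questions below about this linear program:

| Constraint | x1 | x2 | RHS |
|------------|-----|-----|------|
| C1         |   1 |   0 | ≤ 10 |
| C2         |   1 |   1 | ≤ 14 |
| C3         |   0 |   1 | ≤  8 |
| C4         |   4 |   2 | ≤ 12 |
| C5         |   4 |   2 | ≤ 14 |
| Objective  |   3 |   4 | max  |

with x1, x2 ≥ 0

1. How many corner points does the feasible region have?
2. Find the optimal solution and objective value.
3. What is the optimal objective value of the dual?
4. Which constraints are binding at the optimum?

1. 3
2. x1 = 0, x2 = 6, z = 24
3. 24 (by strong duality, equal to the primal optimum)
4. C4, x1 ≥ 0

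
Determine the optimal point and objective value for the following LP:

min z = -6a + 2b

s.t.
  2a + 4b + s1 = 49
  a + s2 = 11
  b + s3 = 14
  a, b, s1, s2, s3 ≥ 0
a = 11, b = 0, z = -66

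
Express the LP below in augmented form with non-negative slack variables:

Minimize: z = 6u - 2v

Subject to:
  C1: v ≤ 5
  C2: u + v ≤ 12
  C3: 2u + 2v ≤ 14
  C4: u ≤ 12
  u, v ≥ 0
min z = 6u - 2v

s.t.
  v + s1 = 5
  u + v + s2 = 12
  2u + 2v + s3 = 14
  u + s4 = 12
  u, v, s1, s2, s3, s4 ≥ 0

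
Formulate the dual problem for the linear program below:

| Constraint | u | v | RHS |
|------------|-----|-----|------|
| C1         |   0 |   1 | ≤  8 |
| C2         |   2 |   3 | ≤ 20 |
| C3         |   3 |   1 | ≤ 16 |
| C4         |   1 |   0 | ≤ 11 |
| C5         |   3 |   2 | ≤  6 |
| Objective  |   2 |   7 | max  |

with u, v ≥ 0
Minimize: z = 8y1 + 20y2 + 16y3 + 11y4 + 6y5

Subject to:
  C1: -2y2 - 3y3 - y4 - 3y5 ≤ -2
  C2: -y1 - 3y2 - y3 - 2y5 ≤ -7
  y1, y2, y3, y4, y5 ≥ 0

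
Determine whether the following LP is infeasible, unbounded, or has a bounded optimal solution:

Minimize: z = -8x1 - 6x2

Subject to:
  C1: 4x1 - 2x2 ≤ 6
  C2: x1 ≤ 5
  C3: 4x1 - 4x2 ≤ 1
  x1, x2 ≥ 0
Feasible point: (0, 0) satisfies every constraint, so the LP is feasible.
Direction d = (0, 1): for each constraint row a, a·d ≤ 0 —
  (4)(0) + (-2)(1) = -2 ≤ 0
  (1)(0) + (0)(1) = 0 ≤ 0
  (4)(0) + (-4)(1) = -4 ≤ 0
and d ≥ 0, so (0, 0) + t·d stays feasible for every t ≥ 0. Along this ray z = -8x1 - 6x2 changes by -6 per unit t, so z → −∞.

Unbounded: there is a feasible ray along which z → −∞.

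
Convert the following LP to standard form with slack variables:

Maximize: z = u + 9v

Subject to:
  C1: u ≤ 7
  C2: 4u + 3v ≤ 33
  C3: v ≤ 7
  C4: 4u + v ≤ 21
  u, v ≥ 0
max z = u + 9v

s.t.
  u + s1 = 7
  4u + 3v + s2 = 33
  v + s3 = 7
  4u + v + s4 = 21
  u, v, s1, s2, s3, s4 ≥ 0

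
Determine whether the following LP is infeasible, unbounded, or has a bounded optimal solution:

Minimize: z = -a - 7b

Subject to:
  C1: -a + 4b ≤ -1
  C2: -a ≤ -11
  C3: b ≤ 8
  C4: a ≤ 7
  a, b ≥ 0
C4 requires a ≤ 7, while C2 (-a ≤ -11) is equivalent to a ≥ 11. Together they would need 11 ≤ a ≤ 7, which is impossible since 11 > 7. No point satisfies all constraints.

Infeasible — the constraint set is empty.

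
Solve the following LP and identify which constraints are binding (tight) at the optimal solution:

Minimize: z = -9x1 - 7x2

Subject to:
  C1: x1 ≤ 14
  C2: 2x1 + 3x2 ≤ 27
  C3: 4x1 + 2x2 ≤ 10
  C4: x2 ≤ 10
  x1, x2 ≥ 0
Optimal: x1 = 0, x2 = 5
Binding: C3, x1 ≥ 0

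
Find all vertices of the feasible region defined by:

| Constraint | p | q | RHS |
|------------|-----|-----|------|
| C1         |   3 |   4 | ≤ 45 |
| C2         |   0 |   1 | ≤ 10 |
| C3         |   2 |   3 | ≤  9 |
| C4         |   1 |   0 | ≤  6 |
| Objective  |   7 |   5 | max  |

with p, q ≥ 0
Each vertex is the intersection of two constraint boundaries that also satisfies all remaining constraints:
  p = 0 and q = 0 → (0, 0)
  2p + 3q = 9 and q = 0 → (4.5, 0)
  2p + 3q = 9 and p = 0 → (0, 3)

Vertices: (0, 0), (4.5, 0), (0, 3)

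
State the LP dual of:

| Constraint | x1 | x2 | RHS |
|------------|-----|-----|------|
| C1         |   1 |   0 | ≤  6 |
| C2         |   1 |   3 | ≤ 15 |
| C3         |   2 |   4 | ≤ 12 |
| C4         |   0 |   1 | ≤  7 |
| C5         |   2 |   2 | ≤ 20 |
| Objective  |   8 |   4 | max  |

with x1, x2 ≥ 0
Minimize: z = 6y1 + 15y2 + 12y3 + 7y4 + 20y5

Subject to:
  C1: -y1 - y2 - 2y3 - 2y5 ≤ -8
  C2: -3y2 - 4y3 - y4 - 2y5 ≤ -4
  y1, y2, y3, y4, y5 ≥ 0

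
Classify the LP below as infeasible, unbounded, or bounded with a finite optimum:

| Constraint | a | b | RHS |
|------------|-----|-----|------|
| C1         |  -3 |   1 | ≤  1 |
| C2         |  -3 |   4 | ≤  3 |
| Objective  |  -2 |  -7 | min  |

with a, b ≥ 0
Feasible point: (0, 0) satisfies every constraint, so the LP is feasible.
Direction d = (1, 0): for each constraint row a, a·d ≤ 0 —
  (-3)(1) + (1)(0) = -3 ≤ 0
  (-3)(1) + (4)(0) = -3 ≤ 0
and d ≥ 0, so (0, 0) + t·d stays feasible for every t ≥ 0. Along this ray z = -2a - 7b changes by -2 per unit t, so z → −∞.

Unbounded — the objective can decrease without bound over the feasible region.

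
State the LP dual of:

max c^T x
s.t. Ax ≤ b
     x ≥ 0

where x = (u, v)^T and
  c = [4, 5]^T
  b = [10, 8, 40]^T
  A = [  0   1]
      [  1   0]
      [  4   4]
Minimize: z = 10y1 + 8y2 + 40y3

Subject to:
  C1: -y2 - 4y3 ≤ -4
  C2: -y1 - 4y3 ≤ -5
  y1, y2, y3 ≥ 0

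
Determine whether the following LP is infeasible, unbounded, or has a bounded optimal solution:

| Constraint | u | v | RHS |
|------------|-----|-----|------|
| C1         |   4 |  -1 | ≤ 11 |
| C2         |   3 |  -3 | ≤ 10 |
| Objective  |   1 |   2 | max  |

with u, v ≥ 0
Feasible point: (0, 0) satisfies every constraint, so the LP is feasible.
Direction d = (0, 1): for each constraint row a, a·d ≤ 0 —
  (4)(0) + (-1)(1) = -1 ≤ 0
  (3)(0) + (-3)(1) = -3 ≤ 0
and d ≥ 0, so (0, 0) + t·d stays feasible for every t ≥ 0. Along this ray z = u + 2v changes by 2 per unit t, so z → +∞.

Unbounded: there is a feasible ray along which z → +∞.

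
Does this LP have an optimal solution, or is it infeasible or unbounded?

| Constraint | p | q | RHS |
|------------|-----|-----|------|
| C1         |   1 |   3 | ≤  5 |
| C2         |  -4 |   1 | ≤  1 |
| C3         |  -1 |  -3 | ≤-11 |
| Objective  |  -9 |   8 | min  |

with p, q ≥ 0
C1 requires p + 3q ≤ 5, while C3 (-p - 3q ≤ -11) is equivalent to p + 3q ≥ 11. Together they would need 11 ≤ p + 3q ≤ 5, which is impossible since 11 > 5. No point satisfies all constraints.

Infeasible: no point satisfies all constraints simultaneously.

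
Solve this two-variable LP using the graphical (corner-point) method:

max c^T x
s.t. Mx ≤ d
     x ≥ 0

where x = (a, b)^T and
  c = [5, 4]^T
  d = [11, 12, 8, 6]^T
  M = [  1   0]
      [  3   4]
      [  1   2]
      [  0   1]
Each vertex is the intersection of two constraint boundaries that also satisfies all remaining constraints:
  a = 0 and b = 0 → (0, 0)
  3a + 4b = 12 and b = 0 → (4, 0)
  3a + 4b = 12 and a = 0 → (0, 3)

Evaluating z = 5a + 4b at each vertex:
  (0, 0): z = 0
  (4, 0): z = 20
  (0, 3): z = 12

The maximum is at (4, 0) with z = 20.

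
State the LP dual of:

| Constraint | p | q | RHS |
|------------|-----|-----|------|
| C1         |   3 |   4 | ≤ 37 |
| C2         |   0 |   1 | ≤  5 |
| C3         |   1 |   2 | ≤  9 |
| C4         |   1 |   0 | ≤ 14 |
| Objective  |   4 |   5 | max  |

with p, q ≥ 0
Minimize: z = 37y1 + 5y2 + 9y3 + 14y4

Subject to:
  C1: -3y1 - y3 - y4 ≤ -4
  C2: -4y1 - y2 - 2y3 ≤ -5
  y1, y2, y3, y4 ≥ 0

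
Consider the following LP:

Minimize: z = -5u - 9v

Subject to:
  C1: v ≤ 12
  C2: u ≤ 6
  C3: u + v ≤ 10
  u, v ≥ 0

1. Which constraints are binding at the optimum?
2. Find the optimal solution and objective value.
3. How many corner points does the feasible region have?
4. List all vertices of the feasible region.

1. C3, u ≥ 0
2. u = 0, v = 10, z = -90
3. 4
4. (0, 0), (6, 0), (6, 4), (0, 10)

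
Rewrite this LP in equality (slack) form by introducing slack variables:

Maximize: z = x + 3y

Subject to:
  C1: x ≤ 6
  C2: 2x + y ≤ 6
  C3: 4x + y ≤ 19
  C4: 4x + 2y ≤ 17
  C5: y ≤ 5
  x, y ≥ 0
max z = x + 3y

s.t.
  x + s1 = 6
  2x + y + s2 = 6
  4x + y + s3 = 19
  4x + 2y + s4 = 17
  y + s5 = 5
  x, y, s1, s2, s3, s4, s5 ≥ 0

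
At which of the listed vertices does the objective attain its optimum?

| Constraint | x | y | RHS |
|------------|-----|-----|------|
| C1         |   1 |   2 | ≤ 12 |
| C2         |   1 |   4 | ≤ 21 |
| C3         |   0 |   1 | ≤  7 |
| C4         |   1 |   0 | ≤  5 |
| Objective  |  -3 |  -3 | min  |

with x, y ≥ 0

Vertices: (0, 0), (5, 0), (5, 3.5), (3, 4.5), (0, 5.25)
Evaluating z = -3x - 3y at each vertex:
  (0, 0): z = 0
  (5, 0): z = -15
  (5, 3.5): z = -25.5
  (3, 4.5): z = -22.5
  (0, 5.25): z = -15.75

The smallest value is z = -25.5, attained at (5, 3.5).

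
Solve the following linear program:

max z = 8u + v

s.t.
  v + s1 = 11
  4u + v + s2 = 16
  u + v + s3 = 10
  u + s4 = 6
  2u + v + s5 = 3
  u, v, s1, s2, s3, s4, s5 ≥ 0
Each vertex is the intersection of two constraint boundaries that also satisfies all remaining constraints:
  u = 0 and v = 0 → (0, 0)
  2u + v = 3 and v = 0 → (1.5, 0)
  2u + v = 3 and u = 0 → (0, 3)

Evaluating z = 8u + v at each vertex:
  (0, 0): z = 0
  (1.5, 0): z = 12
  (0, 3): z = 3

The maximum is at (1.5, 0) with z = 12.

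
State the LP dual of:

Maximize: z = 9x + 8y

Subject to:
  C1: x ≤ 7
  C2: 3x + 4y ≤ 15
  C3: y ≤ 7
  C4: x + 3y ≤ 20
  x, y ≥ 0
Minimize: z = 7y1 + 15y2 + 7y3 + 20y4

Subject to:
  C1: -y1 - 3y2 - y4 ≤ -9
  C2: -4y2 - y3 - 3y4 ≤ -8
  y1, y2, y3, y4 ≥ 0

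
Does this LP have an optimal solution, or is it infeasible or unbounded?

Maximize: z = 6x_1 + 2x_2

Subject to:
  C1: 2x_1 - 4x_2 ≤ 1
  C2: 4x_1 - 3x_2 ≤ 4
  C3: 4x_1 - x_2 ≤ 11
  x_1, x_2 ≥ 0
Feasible point: (0, 0) satisfies every constraint, so the LP is feasible.
Direction d = (0, 1): for each constraint row a, a·d ≤ 0 —
  (2)(0) + (-4)(1) = -4 ≤ 0
  (4)(0) + (-3)(1) = -3 ≤ 0
  (4)(0) + (-1)(1) = -1 ≤ 0
and d ≥ 0, so (0, 0) + t·d stays feasible for every t ≥ 0. Along this ray z = 6x_1 + 2x_2 changes by 2 per unit t, so z → +∞.

Unbounded: there is a feasible ray along which z → +∞.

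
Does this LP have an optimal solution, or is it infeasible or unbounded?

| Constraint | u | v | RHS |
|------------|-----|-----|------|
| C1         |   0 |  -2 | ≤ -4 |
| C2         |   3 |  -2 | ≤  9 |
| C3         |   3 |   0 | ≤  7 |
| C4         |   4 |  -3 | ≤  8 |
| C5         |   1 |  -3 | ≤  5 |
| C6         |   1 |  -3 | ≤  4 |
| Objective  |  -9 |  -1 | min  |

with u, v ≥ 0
Feasible point: (0, 2) satisfies every constraint, so the LP is feasible.
Direction d = (0, 1): for each constraint row a, a·d ≤ 0 —
  (0)(0) + (-2)(1) = -2 ≤ 0
  (3)(0) + (-2)(1) = -2 ≤ 0
  (3)(0) + (0)(1) = 0 ≤ 0
  (4)(0) + (-3)(1) = -3 ≤ 0
  (1)(0) + (-3)(1) = -3 ≤ 0
  (1)(0) + (-3)(1) = -3 ≤ 0
and d ≥ 0, so (0, 2) + t·d stays feasible for every t ≥ 0. Along this ray z = -9u - v changes by -1 per unit t, so z → −∞.

Unbounded — the objective can decrease without bound over the feasible region.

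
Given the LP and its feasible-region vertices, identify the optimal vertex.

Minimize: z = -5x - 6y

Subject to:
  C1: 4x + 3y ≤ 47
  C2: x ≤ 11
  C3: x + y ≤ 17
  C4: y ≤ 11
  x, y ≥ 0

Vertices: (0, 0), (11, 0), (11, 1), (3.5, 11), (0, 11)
Evaluating z = -5x - 6y at each vertex:
  (0, 0): z = 0
  (11, 0): z = -55
  (11, 1): z = -61
  (3.5, 11): z = -83.5
  (0, 11): z = -66

The smallest value is z = -83.5, attained at (3.5, 11).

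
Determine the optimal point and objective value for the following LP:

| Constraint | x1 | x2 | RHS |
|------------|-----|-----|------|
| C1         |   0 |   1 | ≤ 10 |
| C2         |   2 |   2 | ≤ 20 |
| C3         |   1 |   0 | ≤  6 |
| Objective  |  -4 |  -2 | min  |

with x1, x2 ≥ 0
Each vertex is the intersection of two constraint boundaries that also satisfies all remaining constraints:
  x1 = 0 and x2 = 0 → (0, 0)
  x1 = 6 and x2 = 0 → (6, 0)
  2x1 + 2x2 = 20 and x1 = 6 → (6, 4)
  x2 = 10 and 2x1 + 2x2 = 20 → (0, 10)

Evaluating z = -4x1 - 2x2 at each vertex:
  (0, 0): z = 0
  (6, 0): z = -24
  (6, 4): z = -32
  (0, 10): z = -20

The minimum is at (6, 4) with z = -32.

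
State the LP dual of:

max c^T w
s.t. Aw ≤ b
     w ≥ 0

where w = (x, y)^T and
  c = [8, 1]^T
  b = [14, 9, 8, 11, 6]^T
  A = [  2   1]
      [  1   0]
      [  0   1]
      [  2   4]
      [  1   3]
Minimize: z = 14y1 + 9y2 + 8y3 + 11y4 + 6y5

Subject to:
  C1: -2y1 - y2 - 2y4 - y5 ≤ -8
  C2: -y1 - y3 - 4y4 - 3y5 ≤ -1
  y1, y2, y3, y4, y5 ≥ 0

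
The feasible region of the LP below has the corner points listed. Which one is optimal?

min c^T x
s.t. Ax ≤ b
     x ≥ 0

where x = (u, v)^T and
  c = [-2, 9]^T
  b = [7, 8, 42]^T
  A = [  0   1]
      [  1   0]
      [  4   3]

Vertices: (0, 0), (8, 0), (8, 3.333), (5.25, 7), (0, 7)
Evaluating z = -2u + 9v at each vertex:
  (0, 0): z = 0
  (8, 0): z = -16
  (8, 3.333): z = 14
  (5.25, 7): z = 52.5
  (0, 7): z = 63

The smallest value is z = -16, attained at (8, 0).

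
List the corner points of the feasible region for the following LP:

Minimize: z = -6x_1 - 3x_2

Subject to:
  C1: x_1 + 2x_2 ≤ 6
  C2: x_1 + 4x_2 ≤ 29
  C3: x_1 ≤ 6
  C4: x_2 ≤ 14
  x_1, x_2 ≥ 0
Each vertex is the intersection of two constraint boundaries that also satisfies all remaining constraints:
  x_1 = 0 and x_2 = 0 → (0, 0)
  x_1 + 2x_2 = 6 and x_1 = 6 → (6, 0)
  x_1 + 2x_2 = 6 and x_1 = 0 → (0, 3)

Vertices: (0, 0), (6, 0), (0, 3)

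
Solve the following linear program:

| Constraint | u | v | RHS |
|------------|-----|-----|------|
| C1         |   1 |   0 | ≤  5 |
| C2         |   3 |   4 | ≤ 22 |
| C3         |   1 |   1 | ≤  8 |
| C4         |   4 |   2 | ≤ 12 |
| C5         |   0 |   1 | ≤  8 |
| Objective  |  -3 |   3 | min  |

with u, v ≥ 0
u = 3, v = 0, z = -9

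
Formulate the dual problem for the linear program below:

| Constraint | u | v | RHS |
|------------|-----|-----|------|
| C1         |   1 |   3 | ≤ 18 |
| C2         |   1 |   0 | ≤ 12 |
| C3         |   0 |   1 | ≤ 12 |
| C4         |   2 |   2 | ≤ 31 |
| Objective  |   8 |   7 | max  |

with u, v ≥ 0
Minimize: z = 18y1 + 12y2 + 12y3 + 31y4

Subject to:
  C1: -y1 - y2 - 2y4 ≤ -8
  C2: -3y1 - y3 - 2y4 ≤ -7
  y1, y2, y3, y4 ≥ 0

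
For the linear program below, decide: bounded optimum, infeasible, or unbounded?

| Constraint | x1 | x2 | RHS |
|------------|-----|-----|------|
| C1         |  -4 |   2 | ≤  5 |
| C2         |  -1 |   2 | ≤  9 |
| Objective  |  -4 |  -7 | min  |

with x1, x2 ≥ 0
Feasible point: (0, 0) satisfies every constraint, so the LP is feasible.
Direction d = (1, 0): for each constraint row a, a·d ≤ 0 —
  (-4)(1) + (2)(0) = -4 ≤ 0
  (-1)(1) + (2)(0) = -1 ≤ 0
and d ≥ 0, so (0, 0) + t·d stays feasible for every t ≥ 0. Along this ray z = -4x1 - 7x2 changes by -4 per unit t, so z → −∞.

The LP is unbounded; z can be made arbitrarily small.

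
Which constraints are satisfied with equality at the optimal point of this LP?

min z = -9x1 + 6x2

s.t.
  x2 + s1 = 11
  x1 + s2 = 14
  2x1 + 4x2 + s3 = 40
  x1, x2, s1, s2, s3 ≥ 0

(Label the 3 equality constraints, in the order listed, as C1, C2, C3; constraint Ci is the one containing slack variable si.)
Optimal: x1 = 14, x2 = 0
Slack at optimum:
  C1: slack = 11
  C2: slack = 0 (binding)
  C3: slack = 12
  x1 ≥ 0: x1 = 14
  x2 ≥ 0: x2 = 0 (binding)
Binding constraints: C2, x2 ≥ 0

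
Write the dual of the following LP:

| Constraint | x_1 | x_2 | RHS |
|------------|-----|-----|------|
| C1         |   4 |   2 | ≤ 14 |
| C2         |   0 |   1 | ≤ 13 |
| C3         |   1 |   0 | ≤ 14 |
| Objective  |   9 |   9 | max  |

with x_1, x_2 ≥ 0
Minimize: z = 14y1 + 13y2 + 14y3

Subject to:
  C1: -4y1 - y3 ≤ -9
  C2: -2y1 - y2 ≤ -9
  y1, y2, y3 ≥ 0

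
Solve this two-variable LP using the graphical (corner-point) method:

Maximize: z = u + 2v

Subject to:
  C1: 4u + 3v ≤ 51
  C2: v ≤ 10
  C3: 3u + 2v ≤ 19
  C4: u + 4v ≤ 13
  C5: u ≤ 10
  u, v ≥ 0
Each vertex is the intersection of two constraint boundaries that also satisfies all remaining constraints:
  u = 0 and v = 0 → (0, 0)
  3u + 2v = 19 and v = 0 → (6.333, 0)
  3u + 2v = 19 and u + 4v = 13 → (5, 2)
  u + 4v = 13 and u = 0 → (0, 3.25)

Evaluating z = u + 2v at each vertex:
  (0, 0): z = 0
  (6.333, 0): z = 6.333
  (5, 2): z = 9
  (0, 3.25): z = 6.5

The maximum is at (5, 2) with z = 9.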